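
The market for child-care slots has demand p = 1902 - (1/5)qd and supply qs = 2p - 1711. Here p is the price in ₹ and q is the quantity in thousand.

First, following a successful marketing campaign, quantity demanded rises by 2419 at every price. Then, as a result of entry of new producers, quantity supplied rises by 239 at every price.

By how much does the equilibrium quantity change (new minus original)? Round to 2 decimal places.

+861.86

Solve the original market: 9510 - 5p = 2p - 1711, hence p = 1603 and q = 1495.
The shock moves the curves to qd = 11929 - 5p and qs = 2p - 1472.
Equate the new curves: 11929 - 5p = 2p - 1472, giving 13401 = 7p, p = 13401/7 ≈ 1914.4286, q = 16498/7 ≈ 2356.8571.
Δq = 2356.8571 − 1495 = +861.86.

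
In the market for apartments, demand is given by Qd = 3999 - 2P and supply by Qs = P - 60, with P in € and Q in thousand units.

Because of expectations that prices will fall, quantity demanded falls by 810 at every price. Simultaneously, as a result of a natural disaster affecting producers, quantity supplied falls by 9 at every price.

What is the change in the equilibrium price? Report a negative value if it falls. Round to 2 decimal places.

-267.00

Before the shock: 3999 - 2P = P - 60 ⇒ 4059 = 3P ⇒ P = 1353, Q = 1293.
After the shift, demand is Qd = 3189 - 2P and supply is Qs = P - 69.
New equilibrium: 3189 - 2P = P - 69 ⇒ 3258 = 3P ⇒ P = 1086, Q = 1017.
ΔP = 1086 − 1353 = -267.00.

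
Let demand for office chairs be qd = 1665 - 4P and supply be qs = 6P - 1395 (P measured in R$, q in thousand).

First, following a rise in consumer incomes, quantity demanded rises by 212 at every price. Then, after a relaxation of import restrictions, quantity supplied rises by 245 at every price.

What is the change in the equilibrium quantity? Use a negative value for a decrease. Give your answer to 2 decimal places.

Before the shock: 1665 - 4P = 6P - 1395 ⇒ 3060 = 10P ⇒ P = 306, q = 441.
With the change applied: demand qd = 1877 - 4P, supply qs = 6P - 1150.
Equate the new curves: 1877 - 4P = 6P - 1150, giving 3027 = 10P, P = 302.7, q = 666.2.
Δq = 666.2 − 441 = +225.20.

+225.20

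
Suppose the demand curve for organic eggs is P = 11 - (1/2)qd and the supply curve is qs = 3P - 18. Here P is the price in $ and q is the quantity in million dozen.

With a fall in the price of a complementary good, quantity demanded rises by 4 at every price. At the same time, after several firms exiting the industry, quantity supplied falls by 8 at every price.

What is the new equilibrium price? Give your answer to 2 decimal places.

Initially, 22 - 2P = 3P - 18, so 40 = 5P and P = 8, q = 6.
The shock moves the curves to qd = 26 - 2P and qs = 3P - 26.
Equate the new curves: 26 - 2P = 3P - 26, giving 52 = 5P, P = 10.4, q = 5.2.

10.40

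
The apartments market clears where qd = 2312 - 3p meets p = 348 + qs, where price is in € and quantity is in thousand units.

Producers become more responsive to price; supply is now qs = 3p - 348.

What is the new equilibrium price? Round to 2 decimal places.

443.33

Before the shock: 2312 - 3p = p - 348 ⇒ 2660 = 4p ⇒ p = 665, q = 317.
After the shift, demand is qd = 2312 - 3p and supply is qs = 3p - 348.
Setting them equal: 2312 - 3p = 3p - 348 → 2660 = 6p, so p = 1330/3 ≈ 443.3333 and q = 982.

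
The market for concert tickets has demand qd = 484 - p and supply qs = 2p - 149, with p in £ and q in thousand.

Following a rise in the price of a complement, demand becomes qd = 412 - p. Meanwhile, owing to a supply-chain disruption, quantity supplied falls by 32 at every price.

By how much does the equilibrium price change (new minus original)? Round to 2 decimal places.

Original equilibrium: 484 - p = 2p - 149 gives 633 = 3p, so p = 211 and q = 273.
With the change applied: demand qd = 412 - p, supply qs = 2p - 181.
Setting them equal: 412 - p = 2p - 181 → 593 = 3p, so p = 593/3 ≈ 197.6667 and q = 643/3 ≈ 214.3333.
Δp = 197.6667 − 211 = -13.33.

-13.33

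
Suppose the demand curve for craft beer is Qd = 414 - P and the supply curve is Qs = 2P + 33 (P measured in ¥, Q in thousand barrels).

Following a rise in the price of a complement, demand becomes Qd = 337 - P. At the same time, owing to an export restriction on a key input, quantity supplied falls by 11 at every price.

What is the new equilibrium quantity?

Before the shock: 414 - P = 2P + 33 ⇒ 381 = 3P ⇒ P = 127, Q = 287.
With the change applied: demand Qd = 337 - P, supply Qs = 2P + 22.
Setting them equal: 337 - P = 2P + 22 → 315 = 3P, so P = 105 and Q = 232.

232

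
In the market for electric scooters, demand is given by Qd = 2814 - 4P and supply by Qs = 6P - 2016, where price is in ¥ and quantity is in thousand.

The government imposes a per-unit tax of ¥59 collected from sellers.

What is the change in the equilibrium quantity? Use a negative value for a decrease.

-141.6

Initially, 2814 - 4P = 6P - 2016, so 4830 = 10P and P = 483, Q = 882.
Since sellers keep the price net of the tax, the effective supply curve becomes Qs = 6P - 2370.
Setting them equal: 2814 - 4P = 6P - 2370 → 5184 = 10P, so P = 518.4 and Q = 740.4.
ΔQ = 740.4 − 882 = -141.6.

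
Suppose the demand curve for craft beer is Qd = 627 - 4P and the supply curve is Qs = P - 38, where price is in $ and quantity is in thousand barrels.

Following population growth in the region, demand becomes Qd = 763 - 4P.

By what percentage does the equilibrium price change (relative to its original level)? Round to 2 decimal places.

Original equilibrium: 627 - 4P = P - 38 gives 665 = 5P, so P = 133 and Q = 95.
After the shift, demand is Qd = 763 - 4P and supply is Qs = P - 38.
Equate the new curves: 763 - 4P = P - 38, giving 801 = 5P, P = 160.2, Q = 122.2.
%ΔP = (160.2 − 133) / 133 × 100 = +20.45%.

+20.45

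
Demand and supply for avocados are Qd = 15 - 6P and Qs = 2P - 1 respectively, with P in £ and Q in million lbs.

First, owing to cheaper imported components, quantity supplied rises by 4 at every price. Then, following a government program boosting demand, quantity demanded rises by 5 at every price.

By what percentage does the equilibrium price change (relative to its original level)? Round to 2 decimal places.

Solve the original market: 15 - 6P = 2P - 1, hence P = 2 and Q = 3.
After the shift, demand is Qd = 20 - 6P and supply is Qs = 2P + 3.
New equilibrium: 20 - 6P = 2P + 3 ⇒ 17 = 8P ⇒ P = 2.125, Q = 7.25.
%ΔP = (2.125 − 2) / 2 × 100 = +6.25%.

+6.25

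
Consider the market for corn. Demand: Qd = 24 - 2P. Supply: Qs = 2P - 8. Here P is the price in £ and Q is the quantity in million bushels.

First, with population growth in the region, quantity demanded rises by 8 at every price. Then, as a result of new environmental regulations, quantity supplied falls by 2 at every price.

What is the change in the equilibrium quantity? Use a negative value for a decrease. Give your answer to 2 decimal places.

Initially, 24 - 2P = 2P - 8, so 32 = 4P and P = 8, Q = 8.
With the change applied: demand Qd = 32 - 2P, supply Qs = 2P - 10.
Equate the new curves: 32 - 2P = 2P - 10, giving 42 = 4P, P = 10.5, Q = 11.
ΔQ = 11 − 8 = +3.00.

+3.00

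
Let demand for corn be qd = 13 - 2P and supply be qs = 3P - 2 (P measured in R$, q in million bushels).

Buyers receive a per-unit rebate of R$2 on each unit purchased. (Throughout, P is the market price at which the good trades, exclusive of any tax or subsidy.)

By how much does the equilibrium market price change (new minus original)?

+0.8

Original equilibrium: 13 - 2P = 3P - 2 gives 15 = 5P, so P = 3 and q = 7.
Since buyers' out-of-pocket price is the market price minus the rebate, the effective demand curve becomes qd = 17 - 2P.
New equilibrium: 17 - 2P = 3P - 2 ⇒ 19 = 5P ⇒ P = 3.8, q = 9.4.
ΔP = 3.8 − 3 = +0.8.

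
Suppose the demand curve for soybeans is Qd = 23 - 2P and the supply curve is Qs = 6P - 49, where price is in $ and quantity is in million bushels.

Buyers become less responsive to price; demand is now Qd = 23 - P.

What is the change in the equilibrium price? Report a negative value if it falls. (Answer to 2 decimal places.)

+1.29

Solve the original market: 23 - 2P = 6P - 49, hence P = 9 and Q = 5.
After the shift, demand is Qd = 23 - P and supply is Qs = 6P - 49.
Clearing the new market: 23 - P = 6P - 49, so P = 72/7 ≈ 10.2857 and Q = 89/7 ≈ 12.7143.
ΔP = 10.2857 − 9 = +1.29.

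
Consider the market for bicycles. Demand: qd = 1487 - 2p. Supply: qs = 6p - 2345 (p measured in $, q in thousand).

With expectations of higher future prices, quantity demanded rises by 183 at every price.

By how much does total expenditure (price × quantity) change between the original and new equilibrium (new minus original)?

Initially, 1487 - 2p = 6p - 2345, so 3832 = 8p and p = 479, q = 529.
After the shift, demand is qd = 1670 - 2p and supply is qs = 6p - 2345.
Equate the new curves: 1670 - 2p = 6p - 2345, giving 4015 = 8p, p = 501.875, q = 666.25.
Expenditure moves from 479×529 = 253391 to 501.875×666.25 = 334374.21875; change = +80983.21875.

+80983.21875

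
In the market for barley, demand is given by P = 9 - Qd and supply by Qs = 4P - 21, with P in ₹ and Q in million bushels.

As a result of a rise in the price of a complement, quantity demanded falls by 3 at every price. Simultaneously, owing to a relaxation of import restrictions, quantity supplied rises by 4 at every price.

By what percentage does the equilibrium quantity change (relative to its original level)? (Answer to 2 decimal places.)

-53.33

Original equilibrium: 9 - P = 4P - 21 gives 30 = 5P, so P = 6 and Q = 3.
The new curves are Qd = 6 - P (demand) and Qs = 4P - 17 (supply).
Equate the new curves: 6 - P = 4P - 17, giving 23 = 5P, P = 4.6, Q = 1.4.
%ΔQ = (1.4 − 3) / 3 × 100 = -53.33%.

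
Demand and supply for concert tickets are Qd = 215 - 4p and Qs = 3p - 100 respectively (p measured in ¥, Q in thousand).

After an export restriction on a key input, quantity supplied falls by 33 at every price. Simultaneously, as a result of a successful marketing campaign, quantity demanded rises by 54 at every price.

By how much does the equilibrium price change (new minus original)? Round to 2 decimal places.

+12.43

Original equilibrium: 215 - 4p = 3p - 100 gives 315 = 7p, so p = 45 and Q = 35.
With the change applied: demand Qd = 269 - 4p, supply Qs = 3p - 133.
Clearing the new market: 269 - 4p = 3p - 133, so p = 402/7 ≈ 57.4286 and Q = 275/7 ≈ 39.2857.
Δp = 57.4286 − 45 = +12.43.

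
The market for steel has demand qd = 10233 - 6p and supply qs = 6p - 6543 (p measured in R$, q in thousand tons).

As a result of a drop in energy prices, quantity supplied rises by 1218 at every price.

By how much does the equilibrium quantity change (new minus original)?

+609

Before the shock: 10233 - 6p = 6p - 6543 ⇒ 16776 = 12p ⇒ p = 1398, q = 1845.
With the change applied: demand qd = 10233 - 6p, supply qs = 6p - 5325.
New equilibrium: 10233 - 6p = 6p - 5325 ⇒ 15558 = 12p ⇒ p = 1296.5, q = 2454.
Δq = 2454 − 1845 = +609.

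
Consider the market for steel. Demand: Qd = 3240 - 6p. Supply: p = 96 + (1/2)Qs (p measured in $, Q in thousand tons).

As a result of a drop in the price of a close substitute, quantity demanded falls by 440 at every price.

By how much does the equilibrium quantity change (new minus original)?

Before the shock: 3240 - 6p = 2p - 192 ⇒ 3432 = 8p ⇒ p = 429, Q = 666.
The new curves are Qd = 2800 - 6p (demand) and Qs = 2p - 192 (supply).
Clearing the new market: 2800 - 6p = 2p - 192, so p = 374 and Q = 556.
ΔQ = 556 − 666 = -110.

-110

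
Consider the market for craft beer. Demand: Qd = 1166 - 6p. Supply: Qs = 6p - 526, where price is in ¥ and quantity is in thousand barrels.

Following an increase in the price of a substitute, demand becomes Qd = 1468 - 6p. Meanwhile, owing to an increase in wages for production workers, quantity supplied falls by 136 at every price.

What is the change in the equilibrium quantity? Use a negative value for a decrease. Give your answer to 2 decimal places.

Original equilibrium: 1166 - 6p = 6p - 526 gives 1692 = 12p, so p = 141 and Q = 320.
The new curves are Qd = 1468 - 6p (demand) and Qs = 6p - 662 (supply).
Clearing the new market: 1468 - 6p = 6p - 662, so p = 177.5 and Q = 403.
ΔQ = 403 − 320 = +83.00.

+83.00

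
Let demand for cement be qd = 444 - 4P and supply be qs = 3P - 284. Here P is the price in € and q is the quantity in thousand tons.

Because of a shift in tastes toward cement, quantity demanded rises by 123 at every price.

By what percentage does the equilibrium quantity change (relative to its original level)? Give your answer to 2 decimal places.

+188.27

Original equilibrium: 444 - 4P = 3P - 284 gives 728 = 7P, so P = 104 and q = 28.
The new curves are qd = 567 - 4P (demand) and qs = 3P - 284 (supply).
Clearing the new market: 567 - 4P = 3P - 284, so P = 851/7 ≈ 121.5714 and q = 565/7 ≈ 80.7143.
%Δq = (80.7143 − 28) / 28 × 100 = +188.27%.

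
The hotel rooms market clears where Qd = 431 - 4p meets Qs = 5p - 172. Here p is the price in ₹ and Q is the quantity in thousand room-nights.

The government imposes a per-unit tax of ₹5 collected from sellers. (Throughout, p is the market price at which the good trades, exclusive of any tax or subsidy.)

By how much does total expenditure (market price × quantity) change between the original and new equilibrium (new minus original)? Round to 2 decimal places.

Original equilibrium: 431 - 4p = 5p - 172 gives 603 = 9p, so p = 67 and Q = 163.
Since sellers keep the price net of the tax, the effective supply curve becomes Qs = 5p - 197.
Clearing the new market: 431 - 4p = 5p - 197, so p = 628/9 ≈ 69.7778 and Q = 1367/9 ≈ 151.8889.
Expenditure moves from 67×163 = 10921 to 69.7778×151.8889 = 10598.4691; change = -322.53.

-322.53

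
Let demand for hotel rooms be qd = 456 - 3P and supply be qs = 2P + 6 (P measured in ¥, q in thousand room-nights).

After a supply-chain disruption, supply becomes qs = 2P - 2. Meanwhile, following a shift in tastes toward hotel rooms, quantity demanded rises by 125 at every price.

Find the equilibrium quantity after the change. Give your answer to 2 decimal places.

231.20

Original equilibrium: 456 - 3P = 2P + 6 gives 450 = 5P, so P = 90 and q = 186.
The new curves are qd = 581 - 3P (demand) and qs = 2P - 2 (supply).
Setting them equal: 581 - 3P = 2P - 2 → 583 = 5P, so P = 116.6 and q = 231.2.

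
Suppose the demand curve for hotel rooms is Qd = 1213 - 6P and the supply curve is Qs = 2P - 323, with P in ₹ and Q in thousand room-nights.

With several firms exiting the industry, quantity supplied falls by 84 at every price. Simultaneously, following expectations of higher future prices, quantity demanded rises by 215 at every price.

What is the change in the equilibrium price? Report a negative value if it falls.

Solve the original market: 1213 - 6P = 2P - 323, hence P = 192 and Q = 61.
With the change applied: demand Qd = 1428 - 6P, supply Qs = 2P - 407.
Setting them equal: 1428 - 6P = 2P - 407 → 1835 = 8P, so P = 229.375 and Q = 51.75.
ΔP = 229.375 − 192 = +37.375.

+37.375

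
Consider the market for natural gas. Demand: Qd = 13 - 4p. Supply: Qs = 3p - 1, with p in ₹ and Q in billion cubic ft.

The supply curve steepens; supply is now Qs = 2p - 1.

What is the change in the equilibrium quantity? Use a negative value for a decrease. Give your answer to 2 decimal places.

Original equilibrium: 13 - 4p = 3p - 1 gives 14 = 7p, so p = 2 and Q = 5.
The shock moves the curves to Qd = 13 - 4p and Qs = 2p - 1.
New equilibrium: 13 - 4p = 2p - 1 ⇒ 14 = 6p ⇒ p = 7/3 ≈ 2.3333, Q = 11/3 ≈ 3.6667.
ΔQ = 3.6667 − 5 = -1.33.

-1.33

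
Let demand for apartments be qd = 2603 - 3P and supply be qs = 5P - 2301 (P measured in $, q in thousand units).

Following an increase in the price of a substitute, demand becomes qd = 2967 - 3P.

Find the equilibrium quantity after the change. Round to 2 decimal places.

991.50

Before the shock: 2603 - 3P = 5P - 2301 ⇒ 4904 = 8P ⇒ P = 613, q = 764.
The shock moves the curves to qd = 2967 - 3P and qs = 5P - 2301.
Equate the new curves: 2967 - 3P = 5P - 2301, giving 5268 = 8P, P = 658.5, q = 991.5.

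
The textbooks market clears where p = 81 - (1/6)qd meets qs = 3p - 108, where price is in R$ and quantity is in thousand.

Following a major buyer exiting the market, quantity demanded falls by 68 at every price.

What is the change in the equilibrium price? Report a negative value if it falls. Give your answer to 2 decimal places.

-7.56

Original equilibrium: 486 - 6p = 3p - 108 gives 594 = 9p, so p = 66 and q = 90.
The shock moves the curves to qd = 418 - 6p and qs = 3p - 108.
Clearing the new market: 418 - 6p = 3p - 108, so p = 526/9 ≈ 58.4444 and q = 202/3 ≈ 67.3333.
Δp = 58.4444 − 66 = -7.56.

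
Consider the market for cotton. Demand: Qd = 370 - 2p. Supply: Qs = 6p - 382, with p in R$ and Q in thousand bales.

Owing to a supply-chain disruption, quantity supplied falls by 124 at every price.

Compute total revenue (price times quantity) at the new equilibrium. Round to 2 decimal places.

16534.50

Original equilibrium: 370 - 2p = 6p - 382 gives 752 = 8p, so p = 94 and Q = 182.
The shock moves the curves to Qd = 370 - 2p and Qs = 6p - 506.
Setting them equal: 370 - 2p = 6p - 506 → 876 = 8p, so p = 109.5 and Q = 151.
New expenditure = 109.5 × 151 = 16534.50.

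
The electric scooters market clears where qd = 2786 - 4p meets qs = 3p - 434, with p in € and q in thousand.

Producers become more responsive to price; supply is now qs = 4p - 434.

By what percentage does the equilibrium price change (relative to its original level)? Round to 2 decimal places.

-12.50

Original equilibrium: 2786 - 4p = 3p - 434 gives 3220 = 7p, so p = 460 and q = 946.
The new curves are qd = 2786 - 4p (demand) and qs = 4p - 434 (supply).
Equate the new curves: 2786 - 4p = 4p - 434, giving 3220 = 8p, p = 402.5, q = 1176.
%Δp = (402.5 − 460) / 460 × 100 = -12.50%.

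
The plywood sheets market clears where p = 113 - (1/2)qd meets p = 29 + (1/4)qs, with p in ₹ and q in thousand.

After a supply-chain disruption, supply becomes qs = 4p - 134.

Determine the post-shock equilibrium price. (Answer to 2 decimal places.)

60.00

Initially, 226 - 2p = 4p - 116, so 342 = 6p and p = 57, q = 112.
The new curves are qd = 226 - 2p (demand) and qs = 4p - 134 (supply).
Equate the new curves: 226 - 2p = 4p - 134, giving 360 = 6p, p = 60, q = 106.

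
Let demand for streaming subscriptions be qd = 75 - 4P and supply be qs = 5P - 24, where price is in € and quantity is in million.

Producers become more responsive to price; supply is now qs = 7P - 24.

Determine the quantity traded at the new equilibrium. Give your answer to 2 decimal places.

Before the shock: 75 - 4P = 5P - 24 ⇒ 99 = 9P ⇒ P = 11, q = 31.
With the change applied: demand qd = 75 - 4P, supply qs = 7P - 24.
New equilibrium: 75 - 4P = 7P - 24 ⇒ 99 = 11P ⇒ P = 9, q = 39.

39.00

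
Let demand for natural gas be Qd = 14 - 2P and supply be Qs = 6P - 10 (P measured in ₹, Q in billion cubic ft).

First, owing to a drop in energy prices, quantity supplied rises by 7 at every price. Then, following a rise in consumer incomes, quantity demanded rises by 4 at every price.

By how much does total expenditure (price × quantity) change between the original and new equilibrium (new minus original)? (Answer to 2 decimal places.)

+9.47

Original equilibrium: 14 - 2P = 6P - 10 gives 24 = 8P, so P = 3 and Q = 8.
The shock moves the curves to Qd = 18 - 2P and Qs = 6P - 3.
Clearing the new market: 18 - 2P = 6P - 3, so P = 2.625 and Q = 12.75.
Expenditure moves from 3×8 = 24 to 2.625×12.75 = 33.46875; change = +9.47.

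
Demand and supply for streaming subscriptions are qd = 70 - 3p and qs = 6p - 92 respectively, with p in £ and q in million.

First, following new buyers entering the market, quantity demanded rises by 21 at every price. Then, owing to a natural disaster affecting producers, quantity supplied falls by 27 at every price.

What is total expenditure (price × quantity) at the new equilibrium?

Original equilibrium: 70 - 3p = 6p - 92 gives 162 = 9p, so p = 18 and q = 16.
With the change applied: demand qd = 91 - 3p, supply qs = 6p - 119.
Setting them equal: 91 - 3p = 6p - 119 → 210 = 9p, so p = 70/3 ≈ 23.3333 and q = 21.
New expenditure = 23.3333 × 21 = 490.

490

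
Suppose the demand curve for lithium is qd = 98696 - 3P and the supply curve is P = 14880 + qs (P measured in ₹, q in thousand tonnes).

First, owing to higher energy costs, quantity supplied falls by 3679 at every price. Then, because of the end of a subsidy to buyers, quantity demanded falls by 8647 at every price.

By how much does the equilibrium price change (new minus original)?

-1242

Initially, 98696 - 3P = P - 14880, so 113576 = 4P and P = 28394, q = 13514.
The shock moves the curves to qd = 90049 - 3P and qs = P - 18559.
Clearing the new market: 90049 - 3P = P - 18559, so P = 27152 and q = 8593.
ΔP = 27152 − 28394 = -1242.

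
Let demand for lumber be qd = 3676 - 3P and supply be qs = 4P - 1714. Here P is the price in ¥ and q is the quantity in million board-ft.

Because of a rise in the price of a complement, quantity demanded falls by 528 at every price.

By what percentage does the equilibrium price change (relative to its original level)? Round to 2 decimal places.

Before the shock: 3676 - 3P = 4P - 1714 ⇒ 5390 = 7P ⇒ P = 770, q = 1366.
With the change applied: demand qd = 3148 - 3P, supply qs = 4P - 1714.
Equate the new curves: 3148 - 3P = 4P - 1714, giving 4862 = 7P, P = 4862/7 ≈ 694.5714, q = 7450/7 ≈ 1064.2857.
%ΔP = (694.5714 − 770) / 770 × 100 = -9.80%.

-9.80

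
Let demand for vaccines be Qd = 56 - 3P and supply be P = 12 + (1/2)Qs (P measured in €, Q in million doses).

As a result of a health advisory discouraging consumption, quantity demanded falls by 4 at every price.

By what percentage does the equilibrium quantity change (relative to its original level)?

-20

Solve the original market: 56 - 3P = 2P - 24, hence P = 16 and Q = 8.
With the change applied: demand Qd = 52 - 3P, supply Qs = 2P - 24.
Setting them equal: 52 - 3P = 2P - 24 → 76 = 5P, so P = 15.2 and Q = 6.4.
%ΔQ = (6.4 − 8) / 8 × 100 = -20%.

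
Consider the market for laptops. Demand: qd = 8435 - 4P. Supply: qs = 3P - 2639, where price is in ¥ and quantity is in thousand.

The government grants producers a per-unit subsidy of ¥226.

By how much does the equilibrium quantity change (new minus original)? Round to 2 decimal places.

+387.43

Original equilibrium: 8435 - 4P = 3P - 2639 gives 11074 = 7P, so P = 1582 and q = 2107.
Since sellers receive the price plus the subsidy, the effective supply curve becomes qs = 3P - 1961.
New equilibrium: 8435 - 4P = 3P - 1961 ⇒ 10396 = 7P ⇒ P = 10396/7 ≈ 1485.1429, q = 17461/7 ≈ 2494.4286.
Δq = 2494.4286 − 2107 = +387.43.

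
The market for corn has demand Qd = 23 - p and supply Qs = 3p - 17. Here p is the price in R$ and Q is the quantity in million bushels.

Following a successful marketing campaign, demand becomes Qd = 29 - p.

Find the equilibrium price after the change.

Initially, 23 - p = 3p - 17, so 40 = 4p and p = 10, Q = 13.
The shock moves the curves to Qd = 29 - p and Qs = 3p - 17.
Setting them equal: 29 - p = 3p - 17 → 46 = 4p, so p = 11.5 and Q = 17.5.

11.5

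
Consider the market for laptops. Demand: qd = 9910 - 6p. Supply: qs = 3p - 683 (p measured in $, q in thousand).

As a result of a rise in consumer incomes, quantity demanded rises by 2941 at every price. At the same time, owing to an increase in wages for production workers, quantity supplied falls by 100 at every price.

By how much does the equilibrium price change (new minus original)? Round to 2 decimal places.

+337.89

Original equilibrium: 9910 - 6p = 3p - 683 gives 10593 = 9p, so p = 1177 and q = 2848.
The new curves are qd = 12851 - 6p (demand) and qs = 3p - 783 (supply).
New equilibrium: 12851 - 6p = 3p - 783 ⇒ 13634 = 9p ⇒ p = 13634/9 ≈ 1514.8889, q = 11285/3 ≈ 3761.6667.
Δp = 1514.8889 − 1177 = +337.89.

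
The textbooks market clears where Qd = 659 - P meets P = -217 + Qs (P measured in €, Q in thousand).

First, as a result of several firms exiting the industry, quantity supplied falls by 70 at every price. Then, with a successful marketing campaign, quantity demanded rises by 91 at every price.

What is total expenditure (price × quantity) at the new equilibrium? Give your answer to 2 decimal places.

Original equilibrium: 659 - P = P + 217 gives 442 = 2P, so P = 221 and Q = 438.
The new curves are Qd = 750 - P (demand) and Qs = P + 147 (supply).
Setting them equal: 750 - P = P + 147 → 603 = 2P, so P = 301.5 and Q = 448.5.
New expenditure = 301.5 × 448.5 = 135222.75.

135222.75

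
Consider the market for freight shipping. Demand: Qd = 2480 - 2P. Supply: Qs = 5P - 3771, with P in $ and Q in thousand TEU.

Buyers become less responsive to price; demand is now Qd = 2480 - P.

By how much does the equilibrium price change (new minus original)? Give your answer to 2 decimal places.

Original equilibrium: 2480 - 2P = 5P - 3771 gives 6251 = 7P, so P = 893 and Q = 694.
After the shift, demand is Qd = 2480 - P and supply is Qs = 5P - 3771.
Setting them equal: 2480 - P = 5P - 3771 → 6251 = 6P, so P = 6251/6 ≈ 1041.8333 and Q = 8629/6 ≈ 1438.1667.
ΔP = 1041.8333 − 893 = +148.83.

+148.83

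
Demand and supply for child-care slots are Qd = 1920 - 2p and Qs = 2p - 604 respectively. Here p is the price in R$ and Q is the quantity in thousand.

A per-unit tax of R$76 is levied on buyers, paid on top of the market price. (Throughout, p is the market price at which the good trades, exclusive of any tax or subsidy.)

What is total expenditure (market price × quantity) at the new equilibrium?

345126

Original equilibrium: 1920 - 2p = 2p - 604 gives 2524 = 4p, so p = 631 and Q = 658.
Since buyers pay the price plus the tax, the effective demand curve becomes Qd = 1768 - 2p.
Setting them equal: 1768 - 2p = 2p - 604 → 2372 = 4p, so p = 593 and Q = 582.
New expenditure = 593 × 582 = 345126.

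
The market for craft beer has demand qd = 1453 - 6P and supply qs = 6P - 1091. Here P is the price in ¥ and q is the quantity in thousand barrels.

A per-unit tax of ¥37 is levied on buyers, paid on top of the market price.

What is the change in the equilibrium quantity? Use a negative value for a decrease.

-111

Original equilibrium: 1453 - 6P = 6P - 1091 gives 2544 = 12P, so P = 212 and q = 181.
Since buyers pay the price plus the tax, the effective demand curve becomes qd = 1231 - 6P.
Clearing the new market: 1231 - 6P = 6P - 1091, so P = 193.5 and q = 70.
Δq = 70 − 181 = -111.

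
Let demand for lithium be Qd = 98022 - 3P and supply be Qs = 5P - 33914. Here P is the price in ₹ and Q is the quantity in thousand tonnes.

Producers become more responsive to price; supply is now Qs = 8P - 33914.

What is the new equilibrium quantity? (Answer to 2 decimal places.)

Initially, 98022 - 3P = 5P - 33914, so 131936 = 8P and P = 16492, Q = 48546.
The new curves are Qd = 98022 - 3P (demand) and Qs = 8P - 33914 (supply).
New equilibrium: 98022 - 3P = 8P - 33914 ⇒ 131936 = 11P ⇒ P = 131936/11 ≈ 11994.1818, Q = 682434/11 ≈ 62039.4545.

62039.45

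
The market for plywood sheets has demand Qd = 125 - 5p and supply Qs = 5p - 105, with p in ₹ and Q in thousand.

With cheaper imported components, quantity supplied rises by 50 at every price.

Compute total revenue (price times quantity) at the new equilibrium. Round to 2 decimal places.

630.00

Original equilibrium: 125 - 5p = 5p - 105 gives 230 = 10p, so p = 23 and Q = 10.
The new curves are Qd = 125 - 5p (demand) and Qs = 5p - 55 (supply).
Setting them equal: 125 - 5p = 5p - 55 → 180 = 10p, so p = 18 and Q = 35.
New expenditure = 18 × 35 = 630.00.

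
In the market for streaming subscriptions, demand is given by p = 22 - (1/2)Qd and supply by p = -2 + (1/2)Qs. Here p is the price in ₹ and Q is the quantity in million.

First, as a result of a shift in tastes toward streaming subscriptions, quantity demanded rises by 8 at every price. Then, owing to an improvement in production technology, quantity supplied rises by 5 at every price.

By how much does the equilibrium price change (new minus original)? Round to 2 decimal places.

Original equilibrium: 44 - 2p = 2p + 4 gives 40 = 4p, so p = 10 and Q = 24.
With the change applied: demand Qd = 52 - 2p, supply Qs = 2p + 9.
Setting them equal: 52 - 2p = 2p + 9 → 43 = 4p, so p = 10.75 and Q = 30.5.
Δp = 10.75 − 10 = +0.75.

+0.75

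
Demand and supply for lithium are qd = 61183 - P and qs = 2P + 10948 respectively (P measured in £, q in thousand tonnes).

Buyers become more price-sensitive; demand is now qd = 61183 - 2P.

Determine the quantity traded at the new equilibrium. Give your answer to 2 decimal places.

36065.50

Initially, 61183 - P = 2P + 10948, so 50235 = 3P and P = 16745, q = 44438.
With the change applied: demand qd = 61183 - 2P, supply qs = 2P + 10948.
Setting them equal: 61183 - 2P = 2P + 10948 → 50235 = 4P, so P = 12558.75 and q = 36065.5.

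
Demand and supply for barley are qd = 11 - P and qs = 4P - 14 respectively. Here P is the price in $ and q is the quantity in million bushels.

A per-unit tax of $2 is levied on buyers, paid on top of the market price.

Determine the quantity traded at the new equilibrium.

Solve the original market: 11 - P = 4P - 14, hence P = 5 and q = 6.
Since buyers pay the price plus the tax, the effective demand curve becomes qd = 9 - P.
Equate the new curves: 9 - P = 4P - 14, giving 23 = 5P, P = 4.6, q = 4.4.

4.4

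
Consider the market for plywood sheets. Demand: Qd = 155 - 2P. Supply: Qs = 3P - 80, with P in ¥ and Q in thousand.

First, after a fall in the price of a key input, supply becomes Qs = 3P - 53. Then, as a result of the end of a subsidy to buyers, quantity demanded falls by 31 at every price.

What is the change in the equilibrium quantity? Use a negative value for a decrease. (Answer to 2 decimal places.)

-7.80

Before the shock: 155 - 2P = 3P - 80 ⇒ 235 = 5P ⇒ P = 47, Q = 61.
The shock moves the curves to Qd = 124 - 2P and Qs = 3P - 53.
New equilibrium: 124 - 2P = 3P - 53 ⇒ 177 = 5P ⇒ P = 35.4, Q = 53.2.
ΔQ = 53.2 − 61 = -7.80.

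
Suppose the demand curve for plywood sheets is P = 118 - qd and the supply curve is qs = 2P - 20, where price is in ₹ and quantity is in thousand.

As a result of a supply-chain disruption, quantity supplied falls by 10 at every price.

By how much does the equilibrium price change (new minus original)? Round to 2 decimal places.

+3.33

Original equilibrium: 118 - P = 2P - 20 gives 138 = 3P, so P = 46 and q = 72.
After the shift, demand is qd = 118 - P and supply is qs = 2P - 30.
Clearing the new market: 118 - P = 2P - 30, so P = 148/3 ≈ 49.3333 and q = 206/3 ≈ 68.6667.
ΔP = 49.3333 − 46 = +3.33.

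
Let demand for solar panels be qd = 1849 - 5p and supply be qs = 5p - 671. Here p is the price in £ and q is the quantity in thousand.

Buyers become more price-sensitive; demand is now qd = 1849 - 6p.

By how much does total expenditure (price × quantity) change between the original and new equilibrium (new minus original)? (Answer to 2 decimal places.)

-39734.78

Solve the original market: 1849 - 5p = 5p - 671, hence p = 252 and q = 589.
The new curves are qd = 1849 - 6p (demand) and qs = 5p - 671 (supply).
Setting them equal: 1849 - 6p = 5p - 671 → 2520 = 11p, so p = 2520/11 ≈ 229.0909 and q = 5219/11 ≈ 474.4545.
Expenditure moves from 252×589 = 148428 to 229.0909×474.4545 = 108693.2231; change = -39734.78.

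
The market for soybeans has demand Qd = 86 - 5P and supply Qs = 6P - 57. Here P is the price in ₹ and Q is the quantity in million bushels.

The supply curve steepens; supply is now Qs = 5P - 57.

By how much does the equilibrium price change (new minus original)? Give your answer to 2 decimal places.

Solve the original market: 86 - 5P = 6P - 57, hence P = 13 and Q = 21.
The shock moves the curves to Qd = 86 - 5P and Qs = 5P - 57.
Equate the new curves: 86 - 5P = 5P - 57, giving 143 = 10P, P = 14.3, Q = 14.5.
ΔP = 14.3 − 13 = +1.30.

+1.30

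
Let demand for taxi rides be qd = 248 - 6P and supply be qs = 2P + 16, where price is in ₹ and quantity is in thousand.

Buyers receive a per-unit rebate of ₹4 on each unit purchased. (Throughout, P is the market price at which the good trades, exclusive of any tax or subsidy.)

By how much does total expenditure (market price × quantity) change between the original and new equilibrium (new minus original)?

+414

Original equilibrium: 248 - 6P = 2P + 16 gives 232 = 8P, so P = 29 and q = 74.
Since buyers' out-of-pocket price is the market price minus the rebate, the effective demand curve becomes qd = 272 - 6P.
Setting them equal: 272 - 6P = 2P + 16 → 256 = 8P, so P = 32 and q = 80.
Expenditure moves from 29×74 = 2146 to 32×80 = 2560; change = +414.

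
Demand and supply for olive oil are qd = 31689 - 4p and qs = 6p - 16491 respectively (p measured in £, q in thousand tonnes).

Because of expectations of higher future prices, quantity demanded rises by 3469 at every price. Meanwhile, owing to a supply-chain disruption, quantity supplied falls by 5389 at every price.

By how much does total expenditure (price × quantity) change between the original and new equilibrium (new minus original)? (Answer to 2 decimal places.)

Solve the original market: 31689 - 4p = 6p - 16491, hence p = 4818 and q = 12417.
The shock moves the curves to qd = 35158 - 4p and qs = 6p - 21880.
Setting them equal: 35158 - 4p = 6p - 21880 → 57038 = 10p, so p = 5703.8 and q = 12342.8.
Expenditure moves from 4818×12417 = 59825106 to 5703.8×12342.8 = 70400862.64; change = +10575756.64.

+10575756.64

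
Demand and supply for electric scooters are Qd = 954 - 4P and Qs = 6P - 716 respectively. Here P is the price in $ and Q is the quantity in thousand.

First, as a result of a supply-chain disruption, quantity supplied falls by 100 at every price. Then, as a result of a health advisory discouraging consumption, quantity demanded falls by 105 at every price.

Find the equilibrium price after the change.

Initially, 954 - 4P = 6P - 716, so 1670 = 10P and P = 167, Q = 286.
The shock moves the curves to Qd = 849 - 4P and Qs = 6P - 816.
Equate the new curves: 849 - 4P = 6P - 816, giving 1665 = 10P, P = 166.5, Q = 183.

166.5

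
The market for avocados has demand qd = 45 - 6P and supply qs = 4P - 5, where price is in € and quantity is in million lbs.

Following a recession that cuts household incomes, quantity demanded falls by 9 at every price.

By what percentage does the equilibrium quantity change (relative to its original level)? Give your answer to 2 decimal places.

Original equilibrium: 45 - 6P = 4P - 5 gives 50 = 10P, so P = 5 and q = 15.
After the shift, demand is qd = 36 - 6P and supply is qs = 4P - 5.
New equilibrium: 36 - 6P = 4P - 5 ⇒ 41 = 10P ⇒ P = 4.1, q = 11.4.
%Δq = (11.4 − 15) / 15 × 100 = -24.00%.

-24.00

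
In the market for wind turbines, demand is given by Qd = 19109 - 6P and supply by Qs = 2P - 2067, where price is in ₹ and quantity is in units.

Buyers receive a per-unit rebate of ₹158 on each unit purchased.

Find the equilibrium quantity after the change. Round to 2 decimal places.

3464.00

Solve the original market: 19109 - 6P = 2P - 2067, hence P = 2647 and Q = 3227.
Since buyers' out-of-pocket price is the market price minus the rebate, the effective demand curve becomes Qd = 20057 - 6P.
New equilibrium: 20057 - 6P = 2P - 2067 ⇒ 22124 = 8P ⇒ P = 2765.5, Q = 3464.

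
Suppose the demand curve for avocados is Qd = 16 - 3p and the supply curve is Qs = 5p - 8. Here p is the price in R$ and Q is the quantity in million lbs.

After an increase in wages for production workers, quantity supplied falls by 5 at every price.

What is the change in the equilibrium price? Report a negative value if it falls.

Original equilibrium: 16 - 3p = 5p - 8 gives 24 = 8p, so p = 3 and Q = 7.
With the change applied: demand Qd = 16 - 3p, supply Qs = 5p - 13.
Setting them equal: 16 - 3p = 5p - 13 → 29 = 8p, so p = 3.625 and Q = 5.125.
Δp = 3.625 − 3 = +0.625.

+0.625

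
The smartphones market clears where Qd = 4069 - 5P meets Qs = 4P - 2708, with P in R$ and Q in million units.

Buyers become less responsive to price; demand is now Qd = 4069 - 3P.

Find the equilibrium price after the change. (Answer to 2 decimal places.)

Original equilibrium: 4069 - 5P = 4P - 2708 gives 6777 = 9P, so P = 753 and Q = 304.
The new curves are Qd = 4069 - 3P (demand) and Qs = 4P - 2708 (supply).
New equilibrium: 4069 - 3P = 4P - 2708 ⇒ 6777 = 7P ⇒ P = 6777/7 ≈ 968.1429, Q = 8152/7 ≈ 1164.5714.

968.14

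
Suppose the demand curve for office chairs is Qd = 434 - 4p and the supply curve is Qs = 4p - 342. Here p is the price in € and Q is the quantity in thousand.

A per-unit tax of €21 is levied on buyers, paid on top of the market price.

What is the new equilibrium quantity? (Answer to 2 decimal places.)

4.00

Solve the original market: 434 - 4p = 4p - 342, hence p = 97 and Q = 46.
Since buyers pay the price plus the tax, the effective demand curve becomes Qd = 350 - 4p.
Equate the new curves: 350 - 4p = 4p - 342, giving 692 = 8p, p = 86.5, Q = 4.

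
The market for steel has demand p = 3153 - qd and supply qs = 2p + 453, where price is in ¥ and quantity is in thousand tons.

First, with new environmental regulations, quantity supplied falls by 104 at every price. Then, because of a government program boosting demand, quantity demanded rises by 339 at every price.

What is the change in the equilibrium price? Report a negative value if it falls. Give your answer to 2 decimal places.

Initially, 3153 - p = 2p + 453, so 2700 = 3p and p = 900, q = 2253.
The shock moves the curves to qd = 3492 - p and qs = 2p + 349.
Clearing the new market: 3492 - p = 2p + 349, so p = 3143/3 ≈ 1047.6667 and q = 7333/3 ≈ 2444.3333.
Δp = 1047.6667 − 900 = +147.67.

+147.67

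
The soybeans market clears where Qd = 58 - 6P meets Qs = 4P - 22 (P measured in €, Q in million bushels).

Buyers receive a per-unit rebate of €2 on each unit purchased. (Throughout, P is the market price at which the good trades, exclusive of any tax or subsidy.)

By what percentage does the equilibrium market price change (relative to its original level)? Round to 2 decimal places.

+15.00

Before the shock: 58 - 6P = 4P - 22 ⇒ 80 = 10P ⇒ P = 8, Q = 10.
Since buyers' out-of-pocket price is the market price minus the rebate, the effective demand curve becomes Qd = 70 - 6P.
Clearing the new market: 70 - 6P = 4P - 22, so P = 9.2 and Q = 14.8.
%ΔP = (9.2 − 8) / 8 × 100 = +15.00%.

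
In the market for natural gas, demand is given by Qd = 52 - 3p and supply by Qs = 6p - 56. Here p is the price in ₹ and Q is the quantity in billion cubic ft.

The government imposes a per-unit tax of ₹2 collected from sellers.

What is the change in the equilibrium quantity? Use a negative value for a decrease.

-4

Original equilibrium: 52 - 3p = 6p - 56 gives 108 = 9p, so p = 12 and Q = 16.
Since sellers keep the price net of the tax, the effective supply curve becomes Qs = 6p - 68.
Equate the new curves: 52 - 3p = 6p - 68, giving 120 = 9p, p = 40/3 ≈ 13.3333, Q = 12.
ΔQ = 12 − 16 = -4.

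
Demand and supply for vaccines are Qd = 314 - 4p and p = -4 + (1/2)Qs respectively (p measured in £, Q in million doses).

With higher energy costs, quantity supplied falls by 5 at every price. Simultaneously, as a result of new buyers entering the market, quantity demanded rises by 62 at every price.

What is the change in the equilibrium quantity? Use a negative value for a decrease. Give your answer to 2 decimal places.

Solve the original market: 314 - 4p = 2p + 8, hence p = 51 and Q = 110.
The shock moves the curves to Qd = 376 - 4p and Qs = 2p + 3.
Setting them equal: 376 - 4p = 2p + 3 → 373 = 6p, so p = 373/6 ≈ 62.1667 and Q = 382/3 ≈ 127.3333.
ΔQ = 127.3333 − 110 = +17.33.

+17.33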